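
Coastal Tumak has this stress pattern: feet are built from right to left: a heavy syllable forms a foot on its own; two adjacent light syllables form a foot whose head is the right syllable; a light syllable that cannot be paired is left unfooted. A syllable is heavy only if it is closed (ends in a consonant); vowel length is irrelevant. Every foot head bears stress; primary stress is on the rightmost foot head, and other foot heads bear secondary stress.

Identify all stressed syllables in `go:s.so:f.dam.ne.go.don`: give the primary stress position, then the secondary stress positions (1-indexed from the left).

Weights: 1 go:s H, 2 so:f H, 3 dam H, 4 ne L, 5 go L, 6 don H.
Parse right to left (heavy = foot alone; LL = one foot; stranded L unfooted): (ˈgo:s) (ˈso:f) (ˈdam) (ne.ˈgo) (ˈdon).
Foot heads: 1, 2, 3, 5, 6.
Primary stress on the rightmost head = syllable 6.
Secondary stress on 1, 2, 3, 5: ˌgo:s.ˌso:f.ˌdam.ne.ˌgo.ˈdon.

primary 6, secondary 1, 2, 3, 5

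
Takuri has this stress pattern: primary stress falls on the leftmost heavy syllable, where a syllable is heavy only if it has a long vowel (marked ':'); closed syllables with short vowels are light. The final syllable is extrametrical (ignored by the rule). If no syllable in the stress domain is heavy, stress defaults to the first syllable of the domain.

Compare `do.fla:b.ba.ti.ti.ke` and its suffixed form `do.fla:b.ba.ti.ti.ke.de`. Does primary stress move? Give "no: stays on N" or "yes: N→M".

Base `do.fla:b.ba.ti.ti.ke` (6 syllables):
  The final syllable (6, ke) is extrametrical; the stress domain is syllables 1–5.
  Weights: 1 do L, 2 fla:b H, 3 ba L, 4 ti L, 5 ti L.
  Heavy syllables in the domain: 2. The leftmost is syllable 2 (fla:b).
  → primary stress on syllable 2.
Suffixed `do.fla:b.ba.ti.ti.ke.de` (7 syllables):
  The final syllable (7, de) is extrametrical; the stress domain is syllables 1–6.
  Weights: 1 do L, 2 fla:b H, 3 ba L, 4 ti L, 5 ti L, 6 ke L.
  Heavy syllables in the domain: 2. The leftmost is syllable 2 (fla:b).
  → primary stress on syllable 2.

no: stays on 2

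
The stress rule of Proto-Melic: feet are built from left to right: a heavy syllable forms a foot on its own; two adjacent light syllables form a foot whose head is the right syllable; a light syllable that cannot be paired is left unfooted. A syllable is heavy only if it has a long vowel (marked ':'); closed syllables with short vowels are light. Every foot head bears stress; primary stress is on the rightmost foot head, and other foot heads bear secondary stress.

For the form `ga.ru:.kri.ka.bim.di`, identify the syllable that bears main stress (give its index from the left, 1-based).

6

Weights: 1 ga L, 2 ru: H, 3 kri L, 4 ka L, 5 bim L, 6 di L.
Parse left to right (heavy = foot alone; LL = one foot; stranded L unfooted): ga (ˈru:) (kri.ˈka) (bim.ˈdi).
Foot heads: 2, 4, 6.
Primary stress on the rightmost head = syllable 6.
Primary stress: syllable 6 → ga.ru:.kri.ka.bim.ˈdi.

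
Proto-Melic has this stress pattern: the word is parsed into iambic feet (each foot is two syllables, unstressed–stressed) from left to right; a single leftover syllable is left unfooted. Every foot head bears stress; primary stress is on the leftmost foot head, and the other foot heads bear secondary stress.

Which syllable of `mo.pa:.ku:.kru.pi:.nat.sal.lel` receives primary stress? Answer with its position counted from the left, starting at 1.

2

Parse left to right into iambic (σˈσ) feet: (mo.ˈpa:) (ku:.ˈkru) (pi:.ˈnat) (sal.ˈlel).
Foot heads (stressed positions): 2, 4, 6, 8.
End Rule Leftmost: primary stress on the leftmost head = syllable 2.
Primary stress: syllable 2 → mo.ˈpa:.ku:.kru.pi:.nat.sal.lel.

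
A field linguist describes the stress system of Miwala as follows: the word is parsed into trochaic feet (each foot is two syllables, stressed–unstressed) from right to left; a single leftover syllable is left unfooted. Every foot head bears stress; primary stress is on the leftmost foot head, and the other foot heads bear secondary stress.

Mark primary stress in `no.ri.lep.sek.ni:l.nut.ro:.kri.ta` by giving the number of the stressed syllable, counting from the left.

Parse right to left into trochaic (ˈσσ) feet: no (ˈri.lep) (ˈsek.ni:l) (ˈnut.ro:) (ˈkri.ta). Syllable 1 is left unfooted.
Foot heads (stressed positions): 2, 4, 6, 8.
End Rule Leftmost: primary stress on the leftmost head = syllable 2.
Primary stress: syllable 2 → no.ˈri.lep.sek.ni:l.nut.ro:.kri.ta.

2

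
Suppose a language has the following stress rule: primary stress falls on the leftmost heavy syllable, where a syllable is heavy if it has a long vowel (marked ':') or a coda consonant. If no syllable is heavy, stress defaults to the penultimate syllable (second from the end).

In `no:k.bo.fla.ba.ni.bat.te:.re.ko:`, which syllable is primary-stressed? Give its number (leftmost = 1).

1

Weights: 1 no:k H, 2 bo L, 3 fla L, 4 ba L, 5 ni L, 6 bat H, 7 te: H, 8 re L, 9 ko: H.
Heavy syllables in the domain: 1, 6, 7, 9. The leftmost is syllable 1 (no:k).
Primary stress: syllable 1 → ˈno:k.bo.fla.ba.ni.bat.te:.re.ko:.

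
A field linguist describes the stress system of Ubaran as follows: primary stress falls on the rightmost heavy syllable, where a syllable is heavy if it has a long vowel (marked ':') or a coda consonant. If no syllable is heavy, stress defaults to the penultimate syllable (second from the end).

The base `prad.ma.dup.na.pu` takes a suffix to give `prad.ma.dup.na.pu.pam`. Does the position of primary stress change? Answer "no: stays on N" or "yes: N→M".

yes: 3→6

Base `prad.ma.dup.na.pu` (5 syllables):
  Weights: 1 prad H, 2 ma L, 3 dup H, 4 na L, 5 pu L.
  Heavy syllables in the domain: 1, 3. The rightmost is syllable 3 (dup).
  → primary stress on syllable 3.
Suffixed `prad.ma.dup.na.pu.pam` (6 syllables):
  Weights: 1 prad H, 2 ma L, 3 dup H, 4 na L, 5 pu L, 6 pam H.
  Heavy syllables in the domain: 1, 3, 6. The rightmost is syllable 6 (pam).
  → primary stress on syllable 6.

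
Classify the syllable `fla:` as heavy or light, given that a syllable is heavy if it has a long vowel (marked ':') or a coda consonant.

`fla:`: long vowel, open (no coda). Long vowel → heavy.

heavy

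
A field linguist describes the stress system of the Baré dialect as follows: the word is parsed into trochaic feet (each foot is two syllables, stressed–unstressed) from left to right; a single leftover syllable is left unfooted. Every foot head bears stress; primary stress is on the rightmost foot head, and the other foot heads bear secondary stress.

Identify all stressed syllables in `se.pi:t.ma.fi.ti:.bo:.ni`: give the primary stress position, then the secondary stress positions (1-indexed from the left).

primary 5, secondary 1, 3

Parse left to right into trochaic (ˈσσ) feet: (ˈse.pi:t) (ˈma.fi) (ˈti:.bo:) ni. Syllable 7 is left unfooted.
Foot heads (stressed positions): 1, 3, 5.
End Rule Rightmost: primary stress on the rightmost head = syllable 5.
Secondary stress on 1, 3: ˌse.pi:t.ˌma.fi.ˈti:.bo:.ni.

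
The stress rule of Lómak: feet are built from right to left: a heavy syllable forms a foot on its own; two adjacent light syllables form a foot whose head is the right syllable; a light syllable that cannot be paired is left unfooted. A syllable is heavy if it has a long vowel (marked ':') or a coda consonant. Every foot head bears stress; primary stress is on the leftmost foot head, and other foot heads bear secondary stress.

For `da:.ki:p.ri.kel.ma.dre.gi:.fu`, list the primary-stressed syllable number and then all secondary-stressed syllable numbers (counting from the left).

primary 1, secondary 2, 4, 6, 7

Weights: 1 da: H, 2 ki:p H, 3 ri L, 4 kel H, 5 ma L, 6 dre L, 7 gi: H, 8 fu L.
Parse right to left (heavy = foot alone; LL = one foot; stranded L unfooted): (ˈda:) (ˈki:p) ri (ˈkel) (ma.ˈdre) (ˈgi:) fu.
Foot heads: 1, 2, 4, 6, 7.
Primary stress on the leftmost head = syllable 1.
Secondary stress on 2, 4, 6, 7: ˈda:.ˌki:p.ri.ˌkel.ma.ˌdre.ˌgi:.fu.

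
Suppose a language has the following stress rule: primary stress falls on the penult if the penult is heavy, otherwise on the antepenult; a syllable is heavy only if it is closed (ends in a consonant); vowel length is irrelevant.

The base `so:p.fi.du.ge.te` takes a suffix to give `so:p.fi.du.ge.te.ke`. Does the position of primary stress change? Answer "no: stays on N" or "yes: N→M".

yes: 3→4

Base `so:p.fi.du.ge.te` (5 syllables):
  Weights: 3 du L, 4 ge L, 5 te L.
  The penult (syllable 4, ge) is light, so stress falls on the antepenult (syllable 3, du).
  → primary stress on syllable 3.
Suffixed `so:p.fi.du.ge.te.ke` (6 syllables):
  Weights: 4 ge L, 5 te L, 6 ke L.
  The penult (syllable 5, te) is light, so stress falls on the antepenult (syllable 4, ge).
  → primary stress on syllable 4.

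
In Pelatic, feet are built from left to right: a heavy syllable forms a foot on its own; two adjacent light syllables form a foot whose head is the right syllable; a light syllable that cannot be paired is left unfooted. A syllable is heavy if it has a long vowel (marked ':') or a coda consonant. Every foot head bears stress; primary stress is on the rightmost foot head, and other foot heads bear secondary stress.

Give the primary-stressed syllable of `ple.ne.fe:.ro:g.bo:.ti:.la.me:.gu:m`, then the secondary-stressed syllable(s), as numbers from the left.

Weights: 1 ple L, 2 ne L, 3 fe: H, 4 ro:g H, 5 bo: H, 6 ti: H, 7 la L, 8 me: H, 9 gu:m H.
Parse left to right (heavy = foot alone; LL = one foot; stranded L unfooted): (ple.ˈne) (ˈfe:) (ˈro:g) (ˈbo:) (ˈti:) la (ˈme:) (ˈgu:m).
Foot heads: 2, 3, 4, 5, 6, 8, 9.
Primary stress on the rightmost head = syllable 9.
Secondary stress on 2, 3, 4, 5, 6, 8: ple.ˌne.ˌfe:.ˌro:g.ˌbo:.ˌti:.la.ˌme:.ˈgu:m.

primary 9, secondary 2, 3, 4, 5, 6, 8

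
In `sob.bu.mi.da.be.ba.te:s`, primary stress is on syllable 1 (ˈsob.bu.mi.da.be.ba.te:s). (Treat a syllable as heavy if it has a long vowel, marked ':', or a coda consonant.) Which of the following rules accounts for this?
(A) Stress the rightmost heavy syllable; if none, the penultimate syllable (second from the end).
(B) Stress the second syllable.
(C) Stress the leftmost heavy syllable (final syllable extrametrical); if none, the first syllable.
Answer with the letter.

C

Rule A → syllable 7 (observed: 1).
Rule B → syllable 2 (observed: 1).
Rule C → syllable 1 ✓.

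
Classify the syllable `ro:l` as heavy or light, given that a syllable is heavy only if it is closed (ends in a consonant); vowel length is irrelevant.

`ro:l`: long vowel, closed (coda /l/). Closed (coda /l/) → heavy.

heavy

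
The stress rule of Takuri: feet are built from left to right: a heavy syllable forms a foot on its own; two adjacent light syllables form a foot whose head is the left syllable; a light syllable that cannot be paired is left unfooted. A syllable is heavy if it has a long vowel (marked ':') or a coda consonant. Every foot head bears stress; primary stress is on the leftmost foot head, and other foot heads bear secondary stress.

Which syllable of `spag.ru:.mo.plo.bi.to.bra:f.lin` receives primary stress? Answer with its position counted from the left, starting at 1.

Weights: 1 spag H, 2 ru: H, 3 mo L, 4 plo L, 5 bi L, 6 to L, 7 bra:f H, 8 lin H.
Parse left to right (heavy = foot alone; LL = one foot; stranded L unfooted): (ˈspag) (ˈru:) (ˈmo.plo) (ˈbi.to) (ˈbra:f) (ˈlin).
Foot heads: 1, 2, 3, 5, 7, 8.
Primary stress on the leftmost head = syllable 1.
Primary stress: syllable 1 → ˈspag.ru:.mo.plo.bi.to.bra:f.lin.

1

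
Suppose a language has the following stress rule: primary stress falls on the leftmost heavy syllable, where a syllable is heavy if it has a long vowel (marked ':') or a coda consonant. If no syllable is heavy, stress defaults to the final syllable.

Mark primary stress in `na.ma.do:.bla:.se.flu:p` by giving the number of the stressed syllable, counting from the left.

Weights: 1 na L, 2 ma L, 3 do: H, 4 bla: H, 5 se L, 6 flu:p H.
Heavy syllables in the domain: 3, 4, 6. The leftmost is syllable 3 (do:).
Primary stress: syllable 3 → na.ma.ˈdo:.bla:.se.flu:p.

3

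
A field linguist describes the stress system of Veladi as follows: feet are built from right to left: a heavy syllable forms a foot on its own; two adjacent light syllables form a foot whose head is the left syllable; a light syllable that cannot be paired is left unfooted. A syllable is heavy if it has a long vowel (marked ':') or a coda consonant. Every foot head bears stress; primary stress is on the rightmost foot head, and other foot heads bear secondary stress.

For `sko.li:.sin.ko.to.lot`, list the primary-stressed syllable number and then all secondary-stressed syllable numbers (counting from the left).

Weights: 1 sko L, 2 li: H, 3 sin H, 4 ko L, 5 to L, 6 lot H.
Parse right to left (heavy = foot alone; LL = one foot; stranded L unfooted): sko (ˈli:) (ˈsin) (ˈko.to) (ˈlot).
Foot heads: 2, 3, 4, 6.
Primary stress on the rightmost head = syllable 6.
Secondary stress on 2, 3, 4: sko.ˌli:.ˌsin.ˌko.to.ˈlot.

primary 6, secondary 2, 3, 4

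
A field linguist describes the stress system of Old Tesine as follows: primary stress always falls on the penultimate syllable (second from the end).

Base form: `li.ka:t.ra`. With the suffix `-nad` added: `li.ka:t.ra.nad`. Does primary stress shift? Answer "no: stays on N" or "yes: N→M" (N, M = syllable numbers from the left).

Base `li.ka:t.ra` (3 syllables):
  The word has 3 syllables; the penultimate syllable (second from the end) is syllable 2 (ka:t).
  → primary stress on syllable 2.
Suffixed `li.ka:t.ra.nad` (4 syllables):
  The word has 4 syllables; the penultimate syllable (second from the end) is syllable 3 (ra).
  → primary stress on syllable 3.

yes: 2→3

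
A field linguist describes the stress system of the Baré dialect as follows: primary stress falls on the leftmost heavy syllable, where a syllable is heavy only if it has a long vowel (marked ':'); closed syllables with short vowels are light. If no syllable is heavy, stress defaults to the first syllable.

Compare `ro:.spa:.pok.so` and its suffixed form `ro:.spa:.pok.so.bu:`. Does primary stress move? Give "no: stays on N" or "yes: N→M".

no: stays on 1

Base `ro:.spa:.pok.so` (4 syllables):
  Weights: 1 ro: H, 2 spa: H, 3 pok L, 4 so L.
  Heavy syllables in the domain: 1, 2. The leftmost is syllable 1 (ro:).
  → primary stress on syllable 1.
Suffixed `ro:.spa:.pok.so.bu:` (5 syllables):
  Weights: 1 ro: H, 2 spa: H, 3 pok L, 4 so L, 5 bu: H.
  Heavy syllables in the domain: 1, 2, 5. The leftmost is syllable 1 (ro:).
  → primary stress on syllable 1.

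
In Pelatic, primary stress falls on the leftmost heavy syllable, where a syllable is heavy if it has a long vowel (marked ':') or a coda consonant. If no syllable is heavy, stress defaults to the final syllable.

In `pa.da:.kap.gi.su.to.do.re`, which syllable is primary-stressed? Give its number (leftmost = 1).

Weights: 1 pa L, 2 da: H, 3 kap H, 4 gi L, 5 su L, 6 to L, 7 do L, 8 re L.
Heavy syllables in the domain: 2, 3. The leftmost is syllable 2 (da:).
Primary stress: syllable 2 → pa.ˈda:.kap.gi.su.to.do.re.

2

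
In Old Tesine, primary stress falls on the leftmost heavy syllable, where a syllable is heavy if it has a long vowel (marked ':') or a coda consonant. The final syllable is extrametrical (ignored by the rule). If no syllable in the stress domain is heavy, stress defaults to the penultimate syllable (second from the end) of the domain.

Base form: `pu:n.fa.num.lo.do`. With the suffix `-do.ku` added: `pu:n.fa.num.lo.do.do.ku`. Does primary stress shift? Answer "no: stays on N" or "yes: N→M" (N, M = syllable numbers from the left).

Base `pu:n.fa.num.lo.do` (5 syllables):
  The final syllable (5, do) is extrametrical; the stress domain is syllables 1–4.
  Weights: 1 pu:n H, 2 fa L, 3 num H, 4 lo L.
  Heavy syllables in the domain: 1, 3. The leftmost is syllable 1 (pu:n).
  → primary stress on syllable 1.
Suffixed `pu:n.fa.num.lo.do.do.ku` (7 syllables):
  The final syllable (7, ku) is extrametrical; the stress domain is syllables 1–6.
  Weights: 1 pu:n H, 2 fa L, 3 num H, 4 lo L, 5 do L, 6 do L.
  Heavy syllables in the domain: 1, 3. The leftmost is syllable 1 (pu:n).
  → primary stress on syllable 1.

no: stays on 1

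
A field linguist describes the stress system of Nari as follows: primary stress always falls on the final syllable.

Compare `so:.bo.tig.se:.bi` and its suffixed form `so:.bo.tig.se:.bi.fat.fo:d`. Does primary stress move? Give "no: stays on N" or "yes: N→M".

Base `so:.bo.tig.se:.bi` (5 syllables):
  The word has 5 syllables; the final syllable is syllable 5 (bi).
  → primary stress on syllable 5.
Suffixed `so:.bo.tig.se:.bi.fat.fo:d` (7 syllables):
  The word has 7 syllables; the final syllable is syllable 7 (fo:d).
  → primary stress on syllable 7.

yes: 5→7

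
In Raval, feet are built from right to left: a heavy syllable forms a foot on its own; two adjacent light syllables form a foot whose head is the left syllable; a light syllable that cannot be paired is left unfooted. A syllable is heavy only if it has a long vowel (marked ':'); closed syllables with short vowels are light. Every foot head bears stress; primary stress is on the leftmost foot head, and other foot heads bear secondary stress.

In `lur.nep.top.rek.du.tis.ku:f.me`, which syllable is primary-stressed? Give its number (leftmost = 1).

Weights: 1 lur L, 2 nep L, 3 top L, 4 rek L, 5 du L, 6 tis L, 7 ku:f H, 8 me L.
Parse right to left (heavy = foot alone; LL = one foot; stranded L unfooted): (ˈlur.nep) (ˈtop.rek) (ˈdu.tis) (ˈku:f) me.
Foot heads: 1, 3, 5, 7.
Primary stress on the leftmost head = syllable 1.
Primary stress: syllable 1 → ˈlur.nep.top.rek.du.tis.ku:f.me.

1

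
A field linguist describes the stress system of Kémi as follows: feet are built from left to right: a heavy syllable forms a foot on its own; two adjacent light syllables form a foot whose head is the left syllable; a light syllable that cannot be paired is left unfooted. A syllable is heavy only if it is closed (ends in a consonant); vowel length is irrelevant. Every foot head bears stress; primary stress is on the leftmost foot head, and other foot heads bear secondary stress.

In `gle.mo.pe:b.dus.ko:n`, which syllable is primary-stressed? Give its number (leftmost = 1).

1

Weights: 1 gle L, 2 mo L, 3 pe:b H, 4 dus H, 5 ko:n H.
Parse left to right (heavy = foot alone; LL = one foot; stranded L unfooted): (ˈgle.mo) (ˈpe:b) (ˈdus) (ˈko:n).
Foot heads: 1, 3, 4, 5.
Primary stress on the leftmost head = syllable 1.
Primary stress: syllable 1 → ˈgle.mo.pe:b.dus.ko:n.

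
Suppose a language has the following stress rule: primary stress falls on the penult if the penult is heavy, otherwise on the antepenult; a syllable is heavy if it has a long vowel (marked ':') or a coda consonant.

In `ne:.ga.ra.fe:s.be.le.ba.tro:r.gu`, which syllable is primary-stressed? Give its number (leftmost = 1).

Weights: 7 ba L, 8 tro:r H, 9 gu L.
The penult (syllable 8, tro:r) is heavy, so it takes stress.
Primary stress: syllable 8 → ne:.ga.ra.fe:s.be.le.ba.ˈtro:r.gu.

8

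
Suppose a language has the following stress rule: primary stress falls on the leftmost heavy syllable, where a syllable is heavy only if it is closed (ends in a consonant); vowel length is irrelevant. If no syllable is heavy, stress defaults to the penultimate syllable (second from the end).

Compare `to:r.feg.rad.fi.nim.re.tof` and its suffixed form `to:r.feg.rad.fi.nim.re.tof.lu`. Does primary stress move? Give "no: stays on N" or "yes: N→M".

no: stays on 1

Base `to:r.feg.rad.fi.nim.re.tof` (7 syllables):
  Weights: 1 to:r H, 2 feg H, 3 rad H, 4 fi L, 5 nim H, 6 re L, 7 tof H.
  Heavy syllables in the domain: 1, 2, 3, 5, 7. The leftmost is syllable 1 (to:r).
  → primary stress on syllable 1.
Suffixed `to:r.feg.rad.fi.nim.re.tof.lu` (8 syllables):
  Weights: 1 to:r H, 2 feg H, 3 rad H, 4 fi L, 5 nim H, 6 re L, 7 tof H, 8 lu L.
  Heavy syllables in the domain: 1, 2, 3, 5, 7. The leftmost is syllable 1 (to:r).
  → primary stress on syllable 1.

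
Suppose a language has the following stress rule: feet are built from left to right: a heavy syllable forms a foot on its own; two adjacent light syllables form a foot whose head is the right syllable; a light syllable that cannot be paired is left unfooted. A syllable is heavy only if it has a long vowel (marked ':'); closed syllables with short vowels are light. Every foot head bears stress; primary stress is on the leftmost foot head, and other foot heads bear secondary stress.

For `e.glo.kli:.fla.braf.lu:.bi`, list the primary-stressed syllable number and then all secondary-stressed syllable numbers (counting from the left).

primary 2, secondary 3, 5, 6

Weights: 1 e L, 2 glo L, 3 kli: H, 4 fla L, 5 braf L, 6 lu: H, 7 bi L.
Parse left to right (heavy = foot alone; LL = one foot; stranded L unfooted): (e.ˈglo) (ˈkli:) (fla.ˈbraf) (ˈlu:) bi.
Foot heads: 2, 3, 5, 6.
Primary stress on the leftmost head = syllable 2.
Secondary stress on 3, 5, 6: e.ˈglo.ˌkli:.fla.ˌbraf.ˌlu:.bi.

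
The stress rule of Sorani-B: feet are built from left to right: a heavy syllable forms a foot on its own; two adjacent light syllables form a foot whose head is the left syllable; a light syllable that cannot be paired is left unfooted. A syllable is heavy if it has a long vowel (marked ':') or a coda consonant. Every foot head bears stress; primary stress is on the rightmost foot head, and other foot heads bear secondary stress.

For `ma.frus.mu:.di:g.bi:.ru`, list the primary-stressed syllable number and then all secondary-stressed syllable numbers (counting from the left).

Weights: 1 ma L, 2 frus H, 3 mu: H, 4 di:g H, 5 bi: H, 6 ru L.
Parse left to right (heavy = foot alone; LL = one foot; stranded L unfooted): ma (ˈfrus) (ˈmu:) (ˈdi:g) (ˈbi:) ru.
Foot heads: 2, 3, 4, 5.
Primary stress on the rightmost head = syllable 5.
Secondary stress on 2, 3, 4: ma.ˌfrus.ˌmu:.ˌdi:g.ˈbi:.ru.

primary 5, secondary 2, 3, 4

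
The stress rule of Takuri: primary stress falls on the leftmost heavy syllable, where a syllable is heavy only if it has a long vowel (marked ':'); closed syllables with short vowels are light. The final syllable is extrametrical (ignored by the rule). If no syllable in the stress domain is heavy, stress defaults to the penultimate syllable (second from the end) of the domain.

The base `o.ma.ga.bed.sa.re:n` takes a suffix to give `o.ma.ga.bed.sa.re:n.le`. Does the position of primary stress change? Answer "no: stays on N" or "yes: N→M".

Base `o.ma.ga.bed.sa.re:n` (6 syllables):
  The final syllable (6, re:n) is extrametrical; the stress domain is syllables 1–5.
  Weights: 1 o L, 2 ma L, 3 ga L, 4 bed L, 5 sa L.
  No heavy syllable in the domain; default to the penultimate syllable (second from the end) of the domain = syllable 4.
  → primary stress on syllable 4.
Suffixed `o.ma.ga.bed.sa.re:n.le` (7 syllables):
  The final syllable (7, le) is extrametrical; the stress domain is syllables 1–6.
  Weights: 1 o L, 2 ma L, 3 ga L, 4 bed L, 5 sa L, 6 re:n H.
  Heavy syllables in the domain: 6. The leftmost is syllable 6 (re:n).
  → primary stress on syllable 6.

yes: 4→6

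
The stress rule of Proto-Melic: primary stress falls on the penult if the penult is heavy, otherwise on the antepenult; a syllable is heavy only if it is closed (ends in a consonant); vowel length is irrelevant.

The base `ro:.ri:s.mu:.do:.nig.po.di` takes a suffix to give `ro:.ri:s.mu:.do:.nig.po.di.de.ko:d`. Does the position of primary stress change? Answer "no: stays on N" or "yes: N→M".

yes: 5→7

Base `ro:.ri:s.mu:.do:.nig.po.di` (7 syllables):
  Weights: 5 nig H, 6 po L, 7 di L.
  The penult (syllable 6, po) is light, so stress falls on the antepenult (syllable 5, nig).
  → primary stress on syllable 5.
Suffixed `ro:.ri:s.mu:.do:.nig.po.di.de.ko:d` (9 syllables):
  Weights: 7 di L, 8 de L, 9 ko:d H.
  The penult (syllable 8, de) is light, so stress falls on the antepenult (syllable 7, di).
  → primary stress on syllable 7.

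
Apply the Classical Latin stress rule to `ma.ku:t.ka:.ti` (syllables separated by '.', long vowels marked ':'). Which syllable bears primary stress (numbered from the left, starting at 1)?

3

Classical Latin: stress the penult if heavy (long vowel or closed), else the antepenult.
Weights: 2 ku:t H, 3 ka: H, 4 ti L.
The penult (syllable 3, ka:) is heavy, so it takes stress.
Stress on syllable 3: ma.ku:t.ˈka:.ti.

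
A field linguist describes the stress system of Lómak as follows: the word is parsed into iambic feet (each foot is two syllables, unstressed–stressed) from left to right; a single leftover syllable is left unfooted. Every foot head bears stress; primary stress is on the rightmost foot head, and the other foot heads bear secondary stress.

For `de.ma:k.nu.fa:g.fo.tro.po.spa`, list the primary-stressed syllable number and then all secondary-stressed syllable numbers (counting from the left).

Parse left to right into iambic (σˈσ) feet: (de.ˈma:k) (nu.ˈfa:g) (fo.ˈtro) (po.ˈspa).
Foot heads (stressed positions): 2, 4, 6, 8.
End Rule Rightmost: primary stress on the rightmost head = syllable 8.
Secondary stress on 2, 4, 6: de.ˌma:k.nu.ˌfa:g.fo.ˌtro.po.ˈspa.

primary 8, secondary 2, 4, 6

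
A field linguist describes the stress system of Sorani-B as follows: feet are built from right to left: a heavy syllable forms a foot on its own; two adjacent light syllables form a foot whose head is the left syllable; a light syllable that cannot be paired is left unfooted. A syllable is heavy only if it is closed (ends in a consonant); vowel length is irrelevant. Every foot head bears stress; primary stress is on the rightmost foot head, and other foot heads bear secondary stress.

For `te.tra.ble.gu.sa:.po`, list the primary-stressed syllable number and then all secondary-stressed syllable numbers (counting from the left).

Weights: 1 te L, 2 tra L, 3 ble L, 4 gu L, 5 sa: L, 6 po L.
Parse right to left (heavy = foot alone; LL = one foot; stranded L unfooted): (ˈte.tra) (ˈble.gu) (ˈsa:.po).
Foot heads: 1, 3, 5.
Primary stress on the rightmost head = syllable 5.
Secondary stress on 1, 3: ˌte.tra.ˌble.gu.ˈsa:.po.

primary 5, secondary 1, 3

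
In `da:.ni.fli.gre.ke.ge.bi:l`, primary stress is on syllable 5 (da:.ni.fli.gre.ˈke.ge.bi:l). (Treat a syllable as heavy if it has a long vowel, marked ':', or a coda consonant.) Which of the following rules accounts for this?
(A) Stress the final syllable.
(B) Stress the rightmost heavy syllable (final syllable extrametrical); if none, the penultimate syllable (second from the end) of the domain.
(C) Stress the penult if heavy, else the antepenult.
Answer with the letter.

C

Rule A → syllable 7 (observed: 5).
Rule B → syllable 1 (observed: 5).
Rule C → syllable 5 ✓.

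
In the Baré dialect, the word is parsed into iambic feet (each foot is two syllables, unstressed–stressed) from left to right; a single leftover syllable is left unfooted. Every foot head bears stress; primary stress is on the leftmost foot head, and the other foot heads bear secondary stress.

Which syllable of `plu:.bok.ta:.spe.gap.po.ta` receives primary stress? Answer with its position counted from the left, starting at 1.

Parse left to right into iambic (σˈσ) feet: (plu:.ˈbok) (ta:.ˈspe) (gap.ˈpo) ta. Syllable 7 is left unfooted.
Foot heads (stressed positions): 2, 4, 6.
End Rule Leftmost: primary stress on the leftmost head = syllable 2.
Primary stress: syllable 2 → plu:.ˈbok.ta:.spe.gap.po.ta.

2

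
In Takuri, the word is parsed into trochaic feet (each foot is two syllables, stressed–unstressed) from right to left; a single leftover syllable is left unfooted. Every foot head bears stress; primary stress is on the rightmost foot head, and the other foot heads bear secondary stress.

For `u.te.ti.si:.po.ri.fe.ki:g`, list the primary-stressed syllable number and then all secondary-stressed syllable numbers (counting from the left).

Parse right to left into trochaic (ˈσσ) feet: (ˈu.te) (ˈti.si:) (ˈpo.ri) (ˈfe.ki:g).
Foot heads (stressed positions): 1, 3, 5, 7.
End Rule Rightmost: primary stress on the rightmost head = syllable 7.
Secondary stress on 1, 3, 5: ˌu.te.ˌti.si:.ˌpo.ri.ˈfe.ki:g.

primary 7, secondary 1, 3, 5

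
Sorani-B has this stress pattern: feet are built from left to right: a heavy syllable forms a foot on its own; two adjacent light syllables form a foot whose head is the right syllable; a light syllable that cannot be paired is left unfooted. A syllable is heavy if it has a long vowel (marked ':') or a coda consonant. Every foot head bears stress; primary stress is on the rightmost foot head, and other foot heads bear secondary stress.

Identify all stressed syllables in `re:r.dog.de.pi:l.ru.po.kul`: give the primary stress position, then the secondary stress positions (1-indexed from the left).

primary 7, secondary 1, 2, 4, 6

Weights: 1 re:r H, 2 dog H, 3 de L, 4 pi:l H, 5 ru L, 6 po L, 7 kul H.
Parse left to right (heavy = foot alone; LL = one foot; stranded L unfooted): (ˈre:r) (ˈdog) de (ˈpi:l) (ru.ˈpo) (ˈkul).
Foot heads: 1, 2, 4, 6, 7.
Primary stress on the rightmost head = syllable 7.
Secondary stress on 1, 2, 4, 6: ˌre:r.ˌdog.de.ˌpi:l.ru.ˌpo.ˈkul.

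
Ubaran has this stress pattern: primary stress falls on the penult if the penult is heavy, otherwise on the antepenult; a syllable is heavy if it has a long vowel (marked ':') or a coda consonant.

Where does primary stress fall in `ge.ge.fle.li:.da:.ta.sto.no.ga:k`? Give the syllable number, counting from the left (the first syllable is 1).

7

Weights: 7 sto L, 8 no L, 9 ga:k H.
The penult (syllable 8, no) is light, so stress falls on the antepenult (syllable 7, sto).
Primary stress: syllable 7 → ge.ge.fle.li:.da:.ta.ˈsto.no.ga:k.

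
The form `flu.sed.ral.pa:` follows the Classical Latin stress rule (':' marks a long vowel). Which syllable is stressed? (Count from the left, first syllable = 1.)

Classical Latin: stress the penult if heavy (long vowel or closed), else the antepenult.
Weights: 2 sed H, 3 ral H, 4 pa: H.
The penult (syllable 3, ral) is heavy, so it takes stress.
Stress on syllable 3: flu.sed.ˈral.pa:.

3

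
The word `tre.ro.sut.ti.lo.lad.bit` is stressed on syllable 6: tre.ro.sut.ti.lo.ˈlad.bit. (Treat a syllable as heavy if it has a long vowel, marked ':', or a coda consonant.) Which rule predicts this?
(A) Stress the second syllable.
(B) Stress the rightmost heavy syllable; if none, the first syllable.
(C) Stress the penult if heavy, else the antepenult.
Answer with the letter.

Rule A → syllable 2 (observed: 6).
Rule B → syllable 7 (observed: 6).
Rule C → syllable 6 ✓.

C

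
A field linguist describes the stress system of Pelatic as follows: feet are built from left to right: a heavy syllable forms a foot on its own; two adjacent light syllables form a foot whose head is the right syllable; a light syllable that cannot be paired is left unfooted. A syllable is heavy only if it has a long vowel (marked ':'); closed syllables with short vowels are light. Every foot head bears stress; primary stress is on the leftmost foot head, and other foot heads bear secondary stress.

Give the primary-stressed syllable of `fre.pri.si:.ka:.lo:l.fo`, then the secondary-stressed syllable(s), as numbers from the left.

primary 2, secondary 3, 4, 5

Weights: 1 fre L, 2 pri L, 3 si: H, 4 ka: H, 5 lo:l H, 6 fo L.
Parse left to right (heavy = foot alone; LL = one foot; stranded L unfooted): (fre.ˈpri) (ˈsi:) (ˈka:) (ˈlo:l) fo.
Foot heads: 2, 3, 4, 5.
Primary stress on the leftmost head = syllable 2.
Secondary stress on 3, 4, 5: fre.ˈpri.ˌsi:.ˌka:.ˌlo:l.fo.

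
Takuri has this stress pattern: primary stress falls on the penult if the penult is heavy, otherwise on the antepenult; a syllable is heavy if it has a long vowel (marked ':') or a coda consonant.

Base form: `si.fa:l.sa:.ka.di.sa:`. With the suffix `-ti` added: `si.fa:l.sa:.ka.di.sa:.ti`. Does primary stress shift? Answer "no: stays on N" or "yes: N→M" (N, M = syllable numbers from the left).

yes: 4→6

Base `si.fa:l.sa:.ka.di.sa:` (6 syllables):
  Weights: 4 ka L, 5 di L, 6 sa: H.
  The penult (syllable 5, di) is light, so stress falls on the antepenult (syllable 4, ka).
  → primary stress on syllable 4.
Suffixed `si.fa:l.sa:.ka.di.sa:.ti` (7 syllables):
  Weights: 5 di L, 6 sa: H, 7 ti L.
  The penult (syllable 6, sa:) is heavy, so it takes stress.
  → primary stress on syllable 6.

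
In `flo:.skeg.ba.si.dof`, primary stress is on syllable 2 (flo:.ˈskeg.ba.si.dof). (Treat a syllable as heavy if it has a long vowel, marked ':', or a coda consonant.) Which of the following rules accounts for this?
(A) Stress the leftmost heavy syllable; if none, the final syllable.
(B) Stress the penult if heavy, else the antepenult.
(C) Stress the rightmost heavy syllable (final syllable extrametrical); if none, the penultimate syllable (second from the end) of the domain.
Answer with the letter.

Rule A → syllable 1 (observed: 2).
Rule B → syllable 3 (observed: 2).
Rule C → syllable 2 ✓.

C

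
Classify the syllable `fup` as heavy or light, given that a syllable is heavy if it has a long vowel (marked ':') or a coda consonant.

`fup`: short vowel, closed (coda /p/). Closed → heavy.

heavy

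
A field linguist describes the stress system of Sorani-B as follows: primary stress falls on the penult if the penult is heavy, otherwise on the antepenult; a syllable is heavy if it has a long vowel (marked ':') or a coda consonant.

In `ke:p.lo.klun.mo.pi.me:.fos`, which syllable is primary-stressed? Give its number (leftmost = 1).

Weights: 5 pi L, 6 me: H, 7 fos H.
The penult (syllable 6, me:) is heavy, so it takes stress.
Primary stress: syllable 6 → ke:p.lo.klun.mo.pi.ˈme:.fos.

6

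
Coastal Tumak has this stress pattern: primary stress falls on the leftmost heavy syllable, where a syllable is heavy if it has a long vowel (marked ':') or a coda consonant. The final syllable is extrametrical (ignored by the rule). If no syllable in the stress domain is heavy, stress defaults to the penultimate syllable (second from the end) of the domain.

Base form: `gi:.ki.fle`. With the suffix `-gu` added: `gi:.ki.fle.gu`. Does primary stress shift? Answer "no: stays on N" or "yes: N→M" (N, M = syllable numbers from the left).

no: stays on 1

Base `gi:.ki.fle` (3 syllables):
  The final syllable (3, fle) is extrametrical; the stress domain is syllables 1–2.
  Weights: 1 gi: H, 2 ki L.
  Heavy syllables in the domain: 1. The leftmost is syllable 1 (gi:).
  → primary stress on syllable 1.
Suffixed `gi:.ki.fle.gu` (4 syllables):
  The final syllable (4, gu) is extrametrical; the stress domain is syllables 1–3.
  Weights: 1 gi: H, 2 ki L, 3 fle L.
  Heavy syllables in the domain: 1. The leftmost is syllable 1 (gi:).
  → primary stress on syllable 1.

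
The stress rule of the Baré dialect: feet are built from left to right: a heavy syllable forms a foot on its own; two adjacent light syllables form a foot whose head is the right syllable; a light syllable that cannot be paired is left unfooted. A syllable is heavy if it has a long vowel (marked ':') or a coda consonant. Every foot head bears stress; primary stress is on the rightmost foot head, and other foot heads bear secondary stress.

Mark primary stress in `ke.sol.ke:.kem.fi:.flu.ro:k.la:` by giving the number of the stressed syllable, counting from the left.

Weights: 1 ke L, 2 sol H, 3 ke: H, 4 kem H, 5 fi: H, 6 flu L, 7 ro:k H, 8 la: H.
Parse left to right (heavy = foot alone; LL = one foot; stranded L unfooted): ke (ˈsol) (ˈke:) (ˈkem) (ˈfi:) flu (ˈro:k) (ˈla:).
Foot heads: 2, 3, 4, 5, 7, 8.
Primary stress on the rightmost head = syllable 8.
Primary stress: syllable 8 → ke.sol.ke:.kem.fi:.flu.ro:k.ˈla:.

8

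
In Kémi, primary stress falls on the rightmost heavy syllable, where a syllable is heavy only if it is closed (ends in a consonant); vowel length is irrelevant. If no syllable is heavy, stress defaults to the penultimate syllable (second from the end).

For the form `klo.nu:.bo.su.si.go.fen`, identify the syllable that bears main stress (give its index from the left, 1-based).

Weights: 1 klo L, 2 nu: L, 3 bo L, 4 su L, 5 si L, 6 go L, 7 fen H.
Heavy syllables in the domain: 7. The rightmost is syllable 7 (fen).
Primary stress: syllable 7 → klo.nu:.bo.su.si.go.ˈfen.

7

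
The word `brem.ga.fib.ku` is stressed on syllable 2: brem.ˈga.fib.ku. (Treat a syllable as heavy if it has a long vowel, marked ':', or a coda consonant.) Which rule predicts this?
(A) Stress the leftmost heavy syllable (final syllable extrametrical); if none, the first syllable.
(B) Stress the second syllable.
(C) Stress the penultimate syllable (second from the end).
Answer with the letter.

Rule A → syllable 1 (observed: 2).
Rule B → syllable 2 ✓.
Rule C → syllable 3 (observed: 2).

B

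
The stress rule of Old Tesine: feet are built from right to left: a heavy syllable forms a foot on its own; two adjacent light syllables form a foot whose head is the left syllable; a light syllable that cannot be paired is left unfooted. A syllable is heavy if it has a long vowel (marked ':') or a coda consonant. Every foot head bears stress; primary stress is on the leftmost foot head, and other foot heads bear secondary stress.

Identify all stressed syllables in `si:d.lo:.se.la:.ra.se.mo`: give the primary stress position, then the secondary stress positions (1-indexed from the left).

Weights: 1 si:d H, 2 lo: H, 3 se L, 4 la: H, 5 ra L, 6 se L, 7 mo L.
Parse right to left (heavy = foot alone; LL = one foot; stranded L unfooted): (ˈsi:d) (ˈlo:) se (ˈla:) ra (ˈse.mo).
Foot heads: 1, 2, 4, 6.
Primary stress on the leftmost head = syllable 1.
Secondary stress on 2, 4, 6: ˈsi:d.ˌlo:.se.ˌla:.ra.ˌse.mo.

primary 1, secondary 2, 4, 6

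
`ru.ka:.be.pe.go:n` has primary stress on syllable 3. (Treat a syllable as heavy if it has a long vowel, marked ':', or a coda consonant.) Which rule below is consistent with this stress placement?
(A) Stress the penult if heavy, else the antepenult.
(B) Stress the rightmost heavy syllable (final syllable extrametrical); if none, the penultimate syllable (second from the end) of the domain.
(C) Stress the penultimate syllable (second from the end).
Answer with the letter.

A

Rule A → syllable 3 ✓.
Rule B → syllable 2 (observed: 3).
Rule C → syllable 4 (observed: 3).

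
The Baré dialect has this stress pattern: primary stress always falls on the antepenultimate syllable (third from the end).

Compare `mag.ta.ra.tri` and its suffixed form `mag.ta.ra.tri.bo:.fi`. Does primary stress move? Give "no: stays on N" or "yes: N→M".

yes: 2→4

Base `mag.ta.ra.tri` (4 syllables):
  The word has 4 syllables; the antepenultimate syllable (third from the end) is syllable 2 (ta).
  → primary stress on syllable 2.
Suffixed `mag.ta.ra.tri.bo:.fi` (6 syllables):
  The word has 6 syllables; the antepenultimate syllable (third from the end) is syllable 4 (tri).
  → primary stress on syllable 4.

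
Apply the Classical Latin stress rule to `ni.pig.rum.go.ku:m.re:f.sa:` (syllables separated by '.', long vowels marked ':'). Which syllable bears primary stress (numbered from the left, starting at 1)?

6

Classical Latin: stress the penult if heavy (long vowel or closed), else the antepenult.
Weights: 5 ku:m H, 6 re:f H, 7 sa: H.
The penult (syllable 6, re:f) is heavy, so it takes stress.
Stress on syllable 6: ni.pig.rum.go.ku:m.ˈre:f.sa:.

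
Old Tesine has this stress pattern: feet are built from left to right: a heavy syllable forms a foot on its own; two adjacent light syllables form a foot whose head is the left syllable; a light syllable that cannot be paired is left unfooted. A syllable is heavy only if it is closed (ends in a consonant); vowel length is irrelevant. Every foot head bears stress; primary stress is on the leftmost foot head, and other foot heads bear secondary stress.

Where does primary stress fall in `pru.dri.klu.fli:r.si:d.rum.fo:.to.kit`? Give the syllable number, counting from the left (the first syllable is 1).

1

Weights: 1 pru L, 2 dri L, 3 klu L, 4 fli:r H, 5 si:d H, 6 rum H, 7 fo: L, 8 to L, 9 kit H.
Parse left to right (heavy = foot alone; LL = one foot; stranded L unfooted): (ˈpru.dri) klu (ˈfli:r) (ˈsi:d) (ˈrum) (ˈfo:.to) (ˈkit).
Foot heads: 1, 4, 5, 6, 7, 9.
Primary stress on the leftmost head = syllable 1.
Primary stress: syllable 1 → ˈpru.dri.klu.fli:r.si:d.rum.fo:.to.kit.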